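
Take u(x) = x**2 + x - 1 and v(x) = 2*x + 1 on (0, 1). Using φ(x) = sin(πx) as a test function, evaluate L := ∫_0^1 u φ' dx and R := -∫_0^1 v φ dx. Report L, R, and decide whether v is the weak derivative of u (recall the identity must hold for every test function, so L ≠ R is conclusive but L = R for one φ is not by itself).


LHS = -4/π, RHS = -4/π. Yes, v = u' weakly.

u(x) = x**2 + x - 1, classical derivative u'(x) = 2*x + 1.
φ(x) = sin(πx), so φ'(x) = π*cos(π*x).
Note φ(0) = φ(1) = 0, so the boundary term u·φ vanishes.
LHS = ∫_0^1 u(x) φ'(x) dx = ∫_0^1 (π*x^2*cos(π*x) + π*x*cos(π*x) - π*cos(π*x)) dx. Term by term:
  ∫_0^1 -π*cos(π*x) dx = 0;  ∫_0^1 π*x*cos(π*x) dx = -2/π;  ∫_0^1 π*x^2*cos(π*x) dx = -2/π.
Sum: 0 − 2/π − 2/π = -4/π.
So LHS = -4/π.
∫_0^1 v(x) φ(x) dx = ∫_0^1 (2*x*sin(π*x) + sin(π*x)) dx. Term by term:
  ∫_0^1 2*x*sin(π*x) dx = 2/π;  ∫_0^1 sin(π*x) dx = 2/π.
Sum: 2/π + 2/π = 4/π.
So RHS = -∫_0^1 v(x) φ(x) dx = -4/π.
LHS = RHS, so the identity holds for this test φ.
Moreover u is smooth here and v(x) = u'(x) = 2*x + 1 pointwise, so the identity holds for every test function. Hence v is the weak derivative of u.


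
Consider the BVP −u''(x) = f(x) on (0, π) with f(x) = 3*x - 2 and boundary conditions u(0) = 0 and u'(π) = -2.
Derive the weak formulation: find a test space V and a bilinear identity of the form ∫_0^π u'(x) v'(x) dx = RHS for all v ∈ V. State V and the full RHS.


V = {v ∈ H^1(0, π) : v(0) = 0} (test functions vanish at x = 0 where u is specified); weak form: ∫_0^π u'v' dx = ∫_0^π (3*x - 2) v dx − 2·v(π) for all v ∈ V.

Multiply both sides by a test function v and integrate from 0 to π:
  ∫_0^π −u''(x) v(x) dx = ∫_0^π f(x) v(x) dx.
Integrate the LHS by parts once:
  ∫_0^π −u'' v dx = −[u'(x) v(x)]_0^π + ∫_0^π u'(x) v'(x) dx.
Thus ∫_0^π u'(x) v'(x) dx = ∫_0^π f(x) v(x) dx + [u'(x) v(x)]_0^π.
Choose V so that boundary terms are either known or forced to vanish.
Mixed BC: u(0) = 0 (Dirichlet) and u'(π) = -2 (Neumann). Define V = {v ∈ H^1(0, π) : v(0) = 0}. Then [u' v]_0^π = u'(π)·v(π) − u'(0)·0 = − 2·v(π).
Weak formulation: find u (satisfying any essential BC) such that ∫_0^π u'(x) v'(x) dx = ∫_0^π f v dx − 2·v(π) for all v ∈ V (Dirichlet at 0 absorbed into V; Neumann datum at x = π contributes the boundary term).
Substituting f(x) = 3*x - 2, the right-hand side is ∫_0^π (3*x - 2) v dx − 2·v(π).


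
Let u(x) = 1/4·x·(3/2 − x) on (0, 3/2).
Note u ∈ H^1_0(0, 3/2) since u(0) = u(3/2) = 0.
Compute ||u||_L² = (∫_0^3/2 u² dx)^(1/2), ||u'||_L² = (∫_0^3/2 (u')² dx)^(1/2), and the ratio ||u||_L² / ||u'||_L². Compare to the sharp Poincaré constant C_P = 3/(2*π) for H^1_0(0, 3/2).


||u||_L² / ||u'||_L² = 3*sqrt(10)/20 < C_P = 3/(2*π).

u(x) = 1/4·x·(3/2 − x), so u'(x) = 3/8 - x/2.
u(x) = 1/4·x·(3/2 − x) vanishes at x = 0 and x = 3/2, so u ∈ H^1_0(0, 3/2). Differentiate via the product rule and integrate the resulting polynomials term by term.
  ∫_0^3/2 u² dx = ∫_0^3/2 (x^4/16 - 3*x^3/16 + 9*x^2/64) dx. Term by term:
    ∫_0^3/2 x^4/16 dx = 243/2560;  ∫_0^3/2 -3*x^3/16 dx = -243/1024;  ∫_0^3/2 9*x^2/64 dx = 81/512.
  Sum: 243/2560 − 243/1024 + 81/512 = 81/5120.
  ∫_0^3/2 (u')² dx = ∫_0^3/2 (x^2/4 - 3*x/8 + 9/64) dx. Term by term:
    ∫_0^3/2 x^2/4 dx = 9/32;  ∫_0^3/2 -3*x/8 dx = -27/64;  ∫_0^3/2 9/64 dx = 27/128.
  Sum: 9/32 − 27/64 + 27/128 = 9/128.
∫_0^3/2 u² dx = 81/5120, so ||u||_L² = 9*sqrt(5)/160.
∫_0^3/2 (u')² dx = 9/128, so ||u'||_L² = 3*sqrt(2)/16.
Ratio ||u||_L² / ||u'||_L² = 3*sqrt(10)/20.
Sharp Poincaré constant on H^1_0(0, 3/2) is C_P = L/π = 3/(2*π), achieved by sin(2*π/3·x).
A polynomial bump cannot attain the sharp Poincaré constant (only the first sine eigenfunction does), so the ratio is strictly less than C_P, consistent with ||u||_L² ≤ C_P ||u'||_L².


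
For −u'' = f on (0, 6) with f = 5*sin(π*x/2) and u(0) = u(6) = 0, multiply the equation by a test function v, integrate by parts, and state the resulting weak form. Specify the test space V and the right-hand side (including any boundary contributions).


V = H^1_0(0, 6) (so v(0) = v(6) = 0); weak form: ∫_0^6 u'v' dx = ∫_0^6 (5*sin(π*x/2)) v dx for all v ∈ V.

Multiply both sides by a test function v and integrate from 0 to 6:
  ∫_0^6 −u''(x) v(x) dx = ∫_0^6 f(x) v(x) dx.
Integrate the LHS by parts once:
  ∫_0^6 −u'' v dx = −[u'(x) v(x)]_0^6 + ∫_0^6 u'(x) v'(x) dx.
Thus ∫_0^6 u'(x) v'(x) dx = ∫_0^6 f(x) v(x) dx + [u'(x) v(x)]_0^6.
Choose V so that boundary terms are either known or forced to vanish.
u is Dirichlet: u(0) = u(6) = 0. Let V = H^1_0(0, 6); then v(0) = v(6) = 0, and [u' v]_0^6 = 0.
Weak formulation: find u (satisfying any essential BC) such that ∫_0^6 u'(x) v'(x) dx = ∫_0^6 f v dx for all v ∈ V.
Substituting f(x) = 5*sin(π*x/2), the right-hand side is ∫_0^6 (5*sin(π*x/2)) v dx.


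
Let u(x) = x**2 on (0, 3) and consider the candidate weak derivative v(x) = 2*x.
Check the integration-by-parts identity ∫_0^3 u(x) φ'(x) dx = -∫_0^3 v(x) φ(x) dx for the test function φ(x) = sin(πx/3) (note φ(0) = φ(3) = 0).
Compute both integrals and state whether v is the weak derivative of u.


LHS = -18/π, RHS = -18/π. Yes, v = u' weakly.

u(x) = x**2, classical derivative u'(x) = 2*x.
φ(x) = sin(πx/3), so φ'(x) = π*cos(π*x/3)/3.
Note φ(0) = φ(3) = 0, so the boundary term u·φ vanishes.
LHS = ∫_0^3 u(x) φ'(x) dx = ∫_0^3 (π*x^2*cos(π*x/3)/3) dx. Term by term:
  ∫_0^3 π*x^2*cos(π*x/3)/3 dx = -18/π.
So LHS = -18/π.
∫_0^3 v(x) φ(x) dx = ∫_0^3 (2*x*sin(π*x/3)) dx. Term by term:
  ∫_0^3 2*x*sin(π*x/3) dx = 18/π.
So RHS = -∫_0^3 v(x) φ(x) dx = -18/π.
LHS = RHS, so the identity holds for this test φ.
Moreover u is smooth here and v(x) = u'(x) = 2*x pointwise, so the identity holds for every test function. Hence v is the weak derivative of u.


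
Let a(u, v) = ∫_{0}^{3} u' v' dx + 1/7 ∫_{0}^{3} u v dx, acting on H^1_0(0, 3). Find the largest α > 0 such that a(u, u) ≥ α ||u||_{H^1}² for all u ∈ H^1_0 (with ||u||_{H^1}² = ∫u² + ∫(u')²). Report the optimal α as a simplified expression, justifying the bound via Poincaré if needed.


α = (9/7 + π^2)/(9 + π^2)

Coercivity of a(·,·) on H^1_0(0, 3) means a(u, u) ≥ α ||u||_{H^1}² for every u ∈ H^1_0.
The interval has length L = 3, and Poincaré/coercivity depend only on L. Here a(u, u) = ∫(u')² + (1/7)·∫u².
Here 0 < c = 1/7 < 1. The condition a(u,u) ≥ α||u||_{H^1}² reads (1−α)∫(u')² ≥ (α−c)∫u². Any admissible α is ≤ 1 (rapidly oscillating u have ∫u²/∫(u')² → 0), and α = 1 would force 0 ≥ (1−c)∫u², impossible since c < 1; so 1−α > 0. By the sharp Poincaré inequality on H^1_0 of an interval of length L, ∫(u')² ≥ (π/L)²∫u² with equality for the first sine mode sin(π(x−x₀)/L) (x₀ the left endpoint), so the inequality holds for all u iff (1−α)(π/L)² ≥ α − c, i.e. α ≤ ((π/L)² + c)/((π/L)² + 1) = (1 + c(L/π)²)/(1 + (L/π)²). With (π/L)² = π^2/9 and c = 1/7, the largest admissible constant is α = ((π/L)² + c)/((π/L)² + 1).
Simplifying, α = (9/7 + π^2)/(9 + π^2).


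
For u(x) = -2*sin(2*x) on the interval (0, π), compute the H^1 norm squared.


||u||_{H^1(0,π)}^2 = 10*π

u'(x) = -4*cos(2*x).
Expand u² and (u')² and integrate term by term on (0, π), using: for integers n ≥ 1, ∫_0^π sin²(nx) dx = ∫_0^π cos²(nx) dx = π/2; for n ≠ n', ∫_0^π sin(nx)sin(n'x) dx = ∫_0^π cos(nx)cos(n'x) dx = 0; and by product-to-sum, ∫_0^π sin(nx)cos(n'x) dx = ½∫_0^π [sin((n+n')x) + sin((n−n')x)] dx, which is 0 when n+n' is even and 2n/(n²−n'²) when n+n' is odd (it need not vanish on (0, π)).
  u² squared terms: (-2)²·∫sin(2x)² dx = 4·π/2 = 2*π.
  So ∫_0^π u² dx = 2*π.
  (u')² squared terms: (-4)²·∫cos(2x)² dx = 16·π/2 = 8*π.
  So ∫_0^π (u')² dx = 8*π.
||u||_{H^1}^2 = (2*π) + (8*π) = 10*π.


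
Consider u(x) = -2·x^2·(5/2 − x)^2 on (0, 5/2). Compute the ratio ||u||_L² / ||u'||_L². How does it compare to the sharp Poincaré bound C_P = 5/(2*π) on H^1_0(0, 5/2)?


||u||_L² / ||u'||_L² = 5*sqrt(3)/12 < C_P = 5/(2*π).

u(x) = -2·x^2·(5/2 − x)^2, so u'(x) = x*(-8*x^2 + 30*x - 25).
u(x) = -2·x^2·(5/2 − x)^2 vanishes at x = 0 and x = 5/2, so u ∈ H^1_0(0, 5/2). Differentiate via the product rule and integrate the resulting polynomials term by term.
  ∫_0^5/2 u² dx = ∫_0^5/2 (4*x^8 - 40*x^7 + 150*x^6 - 250*x^5 + 625*x^4/4) dx. Term by term:
    ∫_0^5/2 4*x^8 dx = 1953125/1152;  ∫_0^5/2 -40*x^7 dx = -1953125/256;  ∫_0^5/2 150*x^6 dx = 5859375/448;
    ∫_0^5/2 -250*x^5 dx = -1953125/192;  ∫_0^5/2 625*x^4/4 dx = 390625/128.
  Sum: 1953125/1152 − 1953125/256 + 5859375/448 − 1953125/192 + 390625/128 = 390625/16128.
  ∫_0^5/2 (u')² dx = ∫_0^5/2 (64*x^6 - 480*x^5 + 1300*x^4 - 1500*x^3 + 625*x^2) dx. Term by term:
    ∫_0^5/2 64*x^6 dx = 78125/14;  ∫_0^5/2 -480*x^5 dx = -78125/4;  ∫_0^5/2 1300*x^4 dx = 203125/8;
    ∫_0^5/2 -1500*x^3 dx = -234375/16;  ∫_0^5/2 625*x^2 dx = 78125/24.
  Sum: 78125/14 − 78125/4 + 203125/8 − 234375/16 + 78125/24 = 15625/336.
∫_0^5/2 u² dx = 390625/16128, so ||u||_L² = 625*sqrt(7)/336.
∫_0^5/2 (u')² dx = 15625/336, so ||u'||_L² = 125*sqrt(21)/84.
Ratio ||u||_L² / ||u'||_L² = 5*sqrt(3)/12.
Sharp Poincaré constant on H^1_0(0, 5/2) is C_P = L/π = 5/(2*π), achieved by sin(2*π/5·x).
A polynomial bump cannot attain the sharp Poincaré constant (only the first sine eigenfunction does), so the ratio is strictly less than C_P, consistent with ||u||_L² ≤ C_P ||u'||_L².


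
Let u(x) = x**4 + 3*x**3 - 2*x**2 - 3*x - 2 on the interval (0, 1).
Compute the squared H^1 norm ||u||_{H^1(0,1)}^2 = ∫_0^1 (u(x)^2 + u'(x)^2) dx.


||u||_{H^1}^2 = 3431/180

The H^1 norm (squared) on an interval (0, L) is
  ||u||_{H^1}^2 = ∫_0^L u(x)^2 dx + ∫_0^L u'(x)^2 dx.
Compute u'(x) = 4*x**3 + 9*x**2 - 4*x - 3.
Then u(x)^2 = x**8 + 6*x**7 + 5*x**6 - 18*x**5 - 18*x**4 + 17*x**2 + 12*x + 4 and u'(x)^2 = 16*x**6 + 72*x**5 + 49*x**4 - 96*x**3 - 38*x**2 + 24*x + 9.
Integrate each monomial from 0 to 1 using ∫_0^1 c·x^n dx = c·1^(n+1)/(n+1):
  ∫_0^1 u(x)^2 dx = ∫_0^1 (x^8 + 6*x^7 + 5*x^6 - 18*x^5 - 18*x^4 + 17*x^2 + 12*x + 4) dx. Term by term:
    ∫_0^1 x^8 dx = 1/9;  ∫_0^1 6*x^7 dx = 3/4;  ∫_0^1 5*x^6 dx = 5/7;
    ∫_0^1 -18*x^5 dx = -3;  ∫_0^1 -18*x^4 dx = -18/5;  ∫_0^1 17*x^2 dx = 17/3;
    ∫_0^1 12*x dx = 6;  ∫_0^1 4 dx = 4.
  Sum: 1/9 + 3/4 + 5/7 − 3 − 18/5 + 17/3 + 6 + 4 = 13409/1260.
  ∫_0^1 u'(x)^2 dx = ∫_0^1 (16*x^6 + 72*x^5 + 49*x^4 - 96*x^3 - 38*x^2 + 24*x + 9) dx. Term by term:
    ∫_0^1 16*x^6 dx = 16/7;  ∫_0^1 72*x^5 dx = 12;  ∫_0^1 49*x^4 dx = 49/5;
    ∫_0^1 -96*x^3 dx = -24;  ∫_0^1 -38*x^2 dx = -38/3;  ∫_0^1 24*x dx = 12;
    ∫_0^1 9 dx = 9.
  Sum: 16/7 + 12 + 49/5 − 24 − 38/3 + 12 + 9 = 884/105.
Adding: ||u||_{H^1}^2 = 13409/1260 + 884/105 = 3431/180.


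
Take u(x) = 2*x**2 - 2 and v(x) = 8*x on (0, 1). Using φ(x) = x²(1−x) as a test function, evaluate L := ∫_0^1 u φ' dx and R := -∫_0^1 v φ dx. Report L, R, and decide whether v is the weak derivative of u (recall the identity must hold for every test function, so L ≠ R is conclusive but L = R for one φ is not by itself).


LHS = -1/5, RHS = -2/5. No, v is not the weak derivative of u.

u(x) = 2*x**2 - 2, classical derivative u'(x) = 4*x.
φ(x) = x²(1−x), so φ'(x) = x*(2 - 3*x).
Note φ(0) = φ(1) = 0, so the boundary term u·φ vanishes.
LHS = ∫_0^1 u(x) φ'(x) dx = ∫_0^1 (-6*x^4 + 4*x^3 + 6*x^2 - 4*x) dx. Term by term:
  ∫_0^1 -6*x^4 dx = -6/5;  ∫_0^1 4*x^3 dx = 1;  ∫_0^1 6*x^2 dx = 2;
  ∫_0^1 -4*x dx = -2.
Sum: -6/5 + 1 + 2 − 2 = -1/5.
So LHS = -1/5.
∫_0^1 v(x) φ(x) dx = ∫_0^1 (-8*x^4 + 8*x^3) dx. Term by term:
  ∫_0^1 -8*x^4 dx = -8/5;  ∫_0^1 8*x^3 dx = 2.
Sum: -8/5 + 2 = 2/5.
So RHS = -∫_0^1 v(x) φ(x) dx = -2/5.
LHS − RHS = 1/5 ≠ 0, so the identity fails.
(For a valid weak derivative the identity must hold for EVERY test function, in particular this one. The failure shows v is NOT the weak derivative of u.)
Correct weak derivative would be u'(x) = 4*x.


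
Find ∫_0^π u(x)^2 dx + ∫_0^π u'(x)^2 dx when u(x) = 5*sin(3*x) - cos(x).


||u||_{H^1(0,π)}^2 = 126*π

u'(x) = sin(x) + 15*cos(3*x).
Expand u² and (u')² and integrate term by term on (0, π), using: for integers n ≥ 1, ∫_0^π sin²(nx) dx = ∫_0^π cos²(nx) dx = π/2; for n ≠ n', ∫_0^π sin(nx)sin(n'x) dx = ∫_0^π cos(nx)cos(n'x) dx = 0; and by product-to-sum, ∫_0^π sin(nx)cos(n'x) dx = ½∫_0^π [sin((n+n')x) + sin((n−n')x)] dx, which is 0 when n+n' is even and 2n/(n²−n'²) when n+n' is odd (it need not vanish on (0, π)).
  u² squared terms: (-1)²·∫cos(x)² dx = 1·π/2 = π/2;  (5)²·∫sin(3x)² dx = 25·π/2 = 25*π/2.
  u² cross terms: 2·(-1)·(5)·∫cos(x)·sin(3x) dx = -10·(0) = 0.
  So ∫_0^π u² dx = π/2 + 25*π/2 + 0 = 13*π.
  (u')² squared terms: (15)²·∫cos(3x)² dx = 225·π/2 = 225*π/2;  (1)²·∫sin(x)² dx = 1·π/2 = π/2.
  (u')² cross terms: 2·(15)·(1)·∫cos(3x)·sin(x) dx = 30·(0) = 0.
  So ∫_0^π (u')² dx = 225*π/2 + π/2 + 0 = 113*π.
||u||_{H^1}^2 = (13*π) + (113*π) = 126*π.


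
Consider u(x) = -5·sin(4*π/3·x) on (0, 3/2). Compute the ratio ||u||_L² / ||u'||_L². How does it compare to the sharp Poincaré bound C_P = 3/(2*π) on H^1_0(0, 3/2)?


||u||_L² / ||u'||_L² = 3/(4*π) < C_P = 3/(2*π).

u(x) = -5·sin(4*π/3·x), so u'(x) = -20*π*cos(4*π*x/3)/3.
Writing u(x) = A·sin(kπx/L) with A = -5 and k = 2, use ∫_0^L sin²(kπx/L) dx = L/2 and ∫_0^L cos²(kπx/L) dx = L/2.
u² = 25·sin²(4*π/3·x) and (u')² = 400*π^2/9·cos²(4*π/3·x), and each of sin², cos² integrates to L/2 = 3/4 over (0, 3/2).
∫_0^3/2 u² dx = 75/4, so ||u||_L² = 5*sqrt(3)/2.
∫_0^3/2 (u')² dx = 100*π^2/3, so ||u'||_L² = 10*sqrt(3)*π/3.
Ratio ||u||_L² / ||u'||_L² = 3/(4*π).
Sharp Poincaré constant on H^1_0(0, 3/2) is C_P = L/π = 3/(2*π), achieved by sin(2*π/3·x).
This is the k = 2 harmonic; the ratio L/(kπ) is strictly less than C_P = L/π, consistent with the sharp inequality ||u||_L² ≤ C_P ||u'||_L².


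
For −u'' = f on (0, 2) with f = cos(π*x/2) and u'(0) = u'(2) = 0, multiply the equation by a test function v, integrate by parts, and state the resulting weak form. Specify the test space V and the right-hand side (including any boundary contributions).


V = H^1(0, 2) (no boundary constraint on v; u is determined up to an additive constant); weak form: ∫_0^2 u'v' dx = ∫_0^2 (cos(π*x/2)) v dx for all v ∈ V.

Multiply both sides by a test function v and integrate from 0 to 2:
  ∫_0^2 −u''(x) v(x) dx = ∫_0^2 f(x) v(x) dx.
Integrate the LHS by parts once:
  ∫_0^2 −u'' v dx = −[u'(x) v(x)]_0^2 + ∫_0^2 u'(x) v'(x) dx.
Thus ∫_0^2 u'(x) v'(x) dx = ∫_0^2 f(x) v(x) dx + [u'(x) v(x)]_0^2.
Choose V so that boundary terms are either known or forced to vanish.
u has homogeneous Neumann: u'(0) = u'(2) = 0. So [u' v]_0^2 = 0·v(2) − 0·v(0) = 0 for any v; take V = H^1(0, 2).
Weak formulation: find u (satisfying any essential BC) such that ∫_0^2 u'(x) v'(x) dx = ∫_0^2 f v dx for all v ∈ V (homogeneous Neumann, so boundary terms vanish).
Substituting f(x) = cos(π*x/2), the right-hand side is ∫_0^2 (cos(π*x/2)) v dx.
Compatibility check (pure Neumann): taking v ≡ 1 ∈ V gives 0 = ∫_0^2 f dx + (0) − (0), i.e. ∫_0^2 f dx must equal u'(0) − u'(2) = 0. Indeed ∫_0^2 (cos(π*x/2)) dx = 0, so the data are compatible. The solution is then unique only up to an additive constant (fix it e.g. by requiring ∫_0^2 u dx = 0).


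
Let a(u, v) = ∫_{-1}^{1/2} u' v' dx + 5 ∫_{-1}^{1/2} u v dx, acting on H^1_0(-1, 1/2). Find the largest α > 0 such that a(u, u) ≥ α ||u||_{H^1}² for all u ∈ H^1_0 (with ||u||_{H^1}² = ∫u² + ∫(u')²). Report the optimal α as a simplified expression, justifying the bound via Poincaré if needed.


α = 1

Coercivity of a(·,·) on H^1_0(-1, 1/2) means a(u, u) ≥ α ||u||_{H^1}² for every u ∈ H^1_0.
The interval has length L = 3/2, and Poincaré/coercivity depend only on L. Here a(u, u) = ∫(u')² + (5)·∫u².
Here c = 5 ≥ 1, so a(u,u) = ∫(u')² + c∫u² ≥ ∫(u')² + ∫u² = ||u||_{H^1}², i.e. α = 1 works. No larger α is possible: a(u,u) ≥ α||u||_{H^1}² means (1−α)∫(u')² ≥ (α−c)∫u², and for the modes u_n = sin(nπ(x−x₀)/L) (x₀ the left endpoint) one has ∫u_n²/∫(u_n')² = (L/(nπ))² → 0, so a(u_n,u_n)/||u_n||_{H^1}² → 1. Hence the optimal constant is α = 1.
Therefore α = 1.


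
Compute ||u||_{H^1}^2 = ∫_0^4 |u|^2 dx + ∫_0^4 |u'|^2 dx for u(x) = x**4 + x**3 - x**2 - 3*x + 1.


||u||_{H^1}^2 = 5521384/63

The H^1 norm (squared) on an interval (0, L) is
  ||u||_{H^1}^2 = ∫_0^L u(x)^2 dx + ∫_0^L u'(x)^2 dx.
Compute u'(x) = 4*x**3 + 3*x**2 - 2*x - 3.
Then u(x)^2 = x**8 + 2*x**7 - x**6 - 8*x**5 - 3*x**4 + 8*x**3 + 7*x**2 - 6*x + 1 and u'(x)^2 = 16*x**6 + 24*x**5 - 7*x**4 - 36*x**3 - 14*x**2 + 12*x + 9.
Integrate each monomial from 0 to 4 using ∫_0^4 c·x^n dx = c·4^(n+1)/(n+1):
  ∫_0^4 u(x)^2 dx = ∫_0^4 (x^8 + 2*x^7 - x^6 - 8*x^5 - 3*x^4 + 8*x^3 + 7*x^2 - 6*x + 1) dx. Term by term:
    ∫_0^4 x^8 dx = 262144/9;  ∫_0^4 2*x^7 dx = 16384;  ∫_0^4 -x^6 dx = -16384/7;
    ∫_0^4 -8*x^5 dx = -16384/3;  ∫_0^4 -3*x^4 dx = -3072/5;  ∫_0^4 8*x^3 dx = 512;
    ∫_0^4 7*x^2 dx = 448/3;  ∫_0^4 -6*x dx = -48;  ∫_0^4 1 dx = 4.
  Sum: 262144/9 + 16384 − 16384/7 − 16384/3 − 3072/5 + 512 + 448/3 − 48 + 4 = 11879324/315.
  ∫_0^4 u'(x)^2 dx = ∫_0^4 (16*x^6 + 24*x^5 - 7*x^4 - 36*x^3 - 14*x^2 + 12*x + 9) dx. Term by term:
    ∫_0^4 16*x^6 dx = 262144/7;  ∫_0^4 24*x^5 dx = 16384;  ∫_0^4 -7*x^4 dx = -7168/5;
    ∫_0^4 -36*x^3 dx = -2304;  ∫_0^4 -14*x^2 dx = -896/3;  ∫_0^4 12*x dx = 96;
    ∫_0^4 9 dx = 36.
  Sum: 262144/7 + 16384 − 7168/5 − 2304 − 896/3 + 96 + 36 = 5242532/105.
Adding: ||u||_{H^1}^2 = 11879324/315 + 5242532/105 = 5521384/63.


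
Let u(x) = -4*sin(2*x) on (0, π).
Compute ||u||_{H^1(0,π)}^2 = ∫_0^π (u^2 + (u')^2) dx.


||u||_{H^1(0,π)}^2 = 40*π

u'(x) = -8*cos(2*x).
Expand u² and (u')² and integrate term by term on (0, π), using: for integers n ≥ 1, ∫_0^π sin²(nx) dx = ∫_0^π cos²(nx) dx = π/2; for n ≠ n', ∫_0^π sin(nx)sin(n'x) dx = ∫_0^π cos(nx)cos(n'x) dx = 0; and by product-to-sum, ∫_0^π sin(nx)cos(n'x) dx = ½∫_0^π [sin((n+n')x) + sin((n−n')x)] dx, which is 0 when n+n' is even and 2n/(n²−n'²) when n+n' is odd (it need not vanish on (0, π)).
  u² squared terms: (-4)²·∫sin(2x)² dx = 16·π/2 = 8*π.
  So ∫_0^π u² dx = 8*π.
  (u')² squared terms: (-8)²·∫cos(2x)² dx = 64·π/2 = 32*π.
  So ∫_0^π (u')² dx = 32*π.
||u||_{H^1}^2 = (8*π) + (32*π) = 40*π.


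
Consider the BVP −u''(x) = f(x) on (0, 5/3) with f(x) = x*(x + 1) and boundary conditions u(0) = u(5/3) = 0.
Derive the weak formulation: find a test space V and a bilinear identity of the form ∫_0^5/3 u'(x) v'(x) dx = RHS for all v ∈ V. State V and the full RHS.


V = H^1_0(0, 5/3) (so v(0) = v(5/3) = 0); weak form: ∫_0^5/3 u'v' dx = ∫_0^5/3 (x*(x + 1)) v dx for all v ∈ V.

Multiply both sides by a test function v and integrate from 0 to 5/3:
  ∫_0^5/3 −u''(x) v(x) dx = ∫_0^5/3 f(x) v(x) dx.
Integrate the LHS by parts once:
  ∫_0^5/3 −u'' v dx = −[u'(x) v(x)]_0^5/3 + ∫_0^5/3 u'(x) v'(x) dx.
Thus ∫_0^5/3 u'(x) v'(x) dx = ∫_0^5/3 f(x) v(x) dx + [u'(x) v(x)]_0^5/3.
Choose V so that boundary terms are either known or forced to vanish.
u is Dirichlet: u(0) = u(5/3) = 0. Let V = H^1_0(0, 5/3); then v(0) = v(5/3) = 0, and [u' v]_0^5/3 = 0.
Weak formulation: find u (satisfying any essential BC) such that ∫_0^5/3 u'(x) v'(x) dx = ∫_0^5/3 f v dx for all v ∈ V.
Substituting f(x) = x*(x + 1), the right-hand side is ∫_0^5/3 (x*(x + 1)) v dx.


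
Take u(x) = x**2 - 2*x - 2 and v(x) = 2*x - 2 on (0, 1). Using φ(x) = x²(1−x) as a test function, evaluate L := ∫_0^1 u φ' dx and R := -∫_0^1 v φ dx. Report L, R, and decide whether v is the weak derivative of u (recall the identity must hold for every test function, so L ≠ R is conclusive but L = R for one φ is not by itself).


LHS = 1/15, RHS = 1/15. Yes, v = u' weakly.

u(x) = x**2 - 2*x - 2, classical derivative u'(x) = 2*x - 2.
φ(x) = x²(1−x), so φ'(x) = x*(2 - 3*x).
Note φ(0) = φ(1) = 0, so the boundary term u·φ vanishes.
LHS = ∫_0^1 u(x) φ'(x) dx = ∫_0^1 (-3*x^4 + 8*x^3 + 2*x^2 - 4*x) dx. Term by term:
  ∫_0^1 -3*x^4 dx = -3/5;  ∫_0^1 8*x^3 dx = 2;  ∫_0^1 2*x^2 dx = 2/3;
  ∫_0^1 -4*x dx = -2.
Sum: -3/5 + 2 + 2/3 − 2 = 1/15.
So LHS = 1/15.
∫_0^1 v(x) φ(x) dx = ∫_0^1 (-2*x^4 + 4*x^3 - 2*x^2) dx. Term by term:
  ∫_0^1 -2*x^4 dx = -2/5;  ∫_0^1 4*x^3 dx = 1;  ∫_0^1 -2*x^2 dx = -2/3.
Sum: -2/5 + 1 − 2/3 = -1/15.
So RHS = -∫_0^1 v(x) φ(x) dx = 1/15.
LHS = RHS, so the identity holds for this test φ.
Moreover u is smooth here and v(x) = u'(x) = 2*x - 2 pointwise, so the identity holds for every test function. Hence v is the weak derivative of u.


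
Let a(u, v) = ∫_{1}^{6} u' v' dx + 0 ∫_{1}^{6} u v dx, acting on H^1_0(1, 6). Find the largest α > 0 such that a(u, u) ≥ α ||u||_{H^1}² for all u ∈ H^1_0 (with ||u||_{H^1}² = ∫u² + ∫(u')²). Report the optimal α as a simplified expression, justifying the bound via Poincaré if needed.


α = π^2/(π^2 + 25)

Coercivity of a(·,·) on H^1_0(1, 6) means a(u, u) ≥ α ||u||_{H^1}² for every u ∈ H^1_0.
The interval has length L = 5, and Poincaré/coercivity depend only on L. Here a(u, u) = ∫(u')² + (0)·∫u².
Here c = 0, so a(u,u) = ∫(u')² alone. The condition a(u,u) ≥ α||u||_{H^1}² reads (1−α)∫(u')² ≥ (α−c)∫u². Any admissible α is ≤ 1 (rapidly oscillating u have ∫u²/∫(u')² → 0), and α = 1 would force 0 ≥ (1−c)∫u², impossible since c < 1; so 1−α > 0. By the sharp Poincaré inequality on H^1_0 of an interval of length L, ∫(u')² ≥ (π/L)²∫u² with equality for the first sine mode sin(π(x−x₀)/L) (x₀ the left endpoint), so the inequality holds for all u iff (1−α)(π/L)² ≥ α − c, i.e. α ≤ ((π/L)² + c)/((π/L)² + 1) = (1 + c(L/π)²)/(1 + (L/π)²). (Direct route, valid since c ≤ 0: Poincaré gives c∫u² ≥ c(L/π)²∫(u')², so a(u,u) ≥ (1 + c(L/π)²)∫(u')², while ||u||_{H^1}² ≤ (1 + (L/π)²)∫(u')²; dividing yields the same α.) With (π/L)² = π^2/25 and c = 0, the largest admissible constant is α = ((π/L)² + c)/((π/L)² + 1).
Simplifying, α = π^2/(π^2 + 25).


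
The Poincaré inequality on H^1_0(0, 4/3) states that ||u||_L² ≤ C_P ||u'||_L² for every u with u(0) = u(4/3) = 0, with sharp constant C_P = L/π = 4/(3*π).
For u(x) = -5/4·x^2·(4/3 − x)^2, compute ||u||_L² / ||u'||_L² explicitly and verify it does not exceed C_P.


||u||_L² / ||u'||_L² = 2*sqrt(3)/9 < C_P = 4/(3*π).

u(x) = -5/4·x^2·(4/3 − x)^2, so u'(x) = 5*x*(-9*x^2 + 18*x - 8)/9.
u(x) = -5/4·x^2·(4/3 − x)^2 vanishes at x = 0 and x = 4/3, so u ∈ H^1_0(0, 4/3). Differentiate via the product rule and integrate the resulting polynomials term by term.
  ∫_0^4/3 u² dx = ∫_0^4/3 (25*x^8/16 - 25*x^7/3 + 50*x^6/3 - 400*x^5/27 + 400*x^4/81) dx. Term by term:
    ∫_0^4/3 25*x^8/16 dx = 409600/177147;  ∫_0^4/3 -25*x^7/3 dx = -204800/19683;  ∫_0^4/3 50*x^6/3 dx = 819200/45927;
    ∫_0^4/3 -400*x^5/27 dx = -819200/59049;  ∫_0^4/3 400*x^4/81 dx = 81920/19683.
  Sum: 409600/177147 − 204800/19683 + 819200/45927 − 819200/59049 + 81920/19683 = 40960/1240029.
  ∫_0^4/3 (u')² dx = ∫_0^4/3 (25*x^6 - 100*x^5 + 1300*x^4/9 - 800*x^3/9 + 1600*x^2/81) dx. Term by term:
    ∫_0^4/3 25*x^6 dx = 409600/15309;  ∫_0^4/3 -100*x^5 dx = -204800/2187;  ∫_0^4/3 1300*x^4/9 dx = 266240/2187;
    ∫_0^4/3 -800*x^3/9 dx = -51200/729;  ∫_0^4/3 1600*x^2/81 dx = 102400/6561.
  Sum: 409600/15309 − 204800/2187 + 266240/2187 − 51200/729 + 102400/6561 = 10240/45927.
∫_0^4/3 u² dx = 40960/1240029, so ||u||_L² = 64*sqrt(210)/5103.
∫_0^4/3 (u')² dx = 10240/45927, so ||u'||_L² = 32*sqrt(70)/567.
Ratio ||u||_L² / ||u'||_L² = 2*sqrt(3)/9.
Sharp Poincaré constant on H^1_0(0, 4/3) is C_P = L/π = 4/(3*π), achieved by sin(3*π/4·x).
A polynomial bump cannot attain the sharp Poincaré constant (only the first sine eigenfunction does), so the ratio is strictly less than C_P, consistent with ||u||_L² ≤ C_P ||u'||_L².


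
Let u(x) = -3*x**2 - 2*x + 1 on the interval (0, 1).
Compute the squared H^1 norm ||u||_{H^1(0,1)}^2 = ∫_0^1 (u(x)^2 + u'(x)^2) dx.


||u||_{H^1}^2 = 467/15

The H^1 norm (squared) on an interval (0, L) is
  ||u||_{H^1}^2 = ∫_0^L u(x)^2 dx + ∫_0^L u'(x)^2 dx.
Compute u'(x) = -6*x - 2.
Then u(x)^2 = 9*x**4 + 12*x**3 - 2*x**2 - 4*x + 1 and u'(x)^2 = 36*x**2 + 24*x + 4.
Integrate each monomial from 0 to 1 using ∫_0^1 c·x^n dx = c·1^(n+1)/(n+1):
  ∫_0^1 u(x)^2 dx = ∫_0^1 (9*x^4 + 12*x^3 - 2*x^2 - 4*x + 1) dx. Term by term:
    ∫_0^1 9*x^4 dx = 9/5;  ∫_0^1 12*x^3 dx = 3;  ∫_0^1 -2*x^2 dx = -2/3;
    ∫_0^1 -4*x dx = -2;  ∫_0^1 1 dx = 1.
  Sum: 9/5 + 3 − 2/3 − 2 + 1 = 47/15.
  ∫_0^1 u'(x)^2 dx = ∫_0^1 (36*x^2 + 24*x + 4) dx. Term by term:
    ∫_0^1 36*x^2 dx = 12;  ∫_0^1 24*x dx = 12;  ∫_0^1 4 dx = 4.
  Sum: 12 + 12 + 4 = 28.
Adding: ||u||_{H^1}^2 = 47/15 + 28 = 467/15.


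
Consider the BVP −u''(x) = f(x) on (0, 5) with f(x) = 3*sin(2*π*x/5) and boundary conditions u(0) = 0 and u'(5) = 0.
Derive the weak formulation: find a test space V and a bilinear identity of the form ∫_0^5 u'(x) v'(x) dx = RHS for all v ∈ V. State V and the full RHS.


V = {v ∈ H^1(0, 5) : v(0) = 0} (test functions vanish at x = 0 where u is specified); weak form: ∫_0^5 u'v' dx = ∫_0^5 (3*sin(2*π*x/5)) v dx for all v ∈ V.

Multiply both sides by a test function v and integrate from 0 to 5:
  ∫_0^5 −u''(x) v(x) dx = ∫_0^5 f(x) v(x) dx.
Integrate the LHS by parts once:
  ∫_0^5 −u'' v dx = −[u'(x) v(x)]_0^5 + ∫_0^5 u'(x) v'(x) dx.
Thus ∫_0^5 u'(x) v'(x) dx = ∫_0^5 f(x) v(x) dx + [u'(x) v(x)]_0^5.
Choose V so that boundary terms are either known or forced to vanish.
Mixed BC: u(0) = 0 (Dirichlet) and u'(5) = 0 (Neumann). Define V = {v ∈ H^1(0, 5) : v(0) = 0}. Then [u' v]_0^5 = u'(5)·v(5) − u'(0)·0 = 0.
Weak formulation: find u (satisfying any essential BC) such that ∫_0^5 u'(x) v'(x) dx = ∫_0^5 f v dx for all v ∈ V (Dirichlet at 0 absorbed into V; the Neumann datum at x = 5 is zero, so no boundary term remains).
Substituting f(x) = 3*sin(2*π*x/5), the right-hand side is ∫_0^5 (3*sin(2*π*x/5)) v dx.


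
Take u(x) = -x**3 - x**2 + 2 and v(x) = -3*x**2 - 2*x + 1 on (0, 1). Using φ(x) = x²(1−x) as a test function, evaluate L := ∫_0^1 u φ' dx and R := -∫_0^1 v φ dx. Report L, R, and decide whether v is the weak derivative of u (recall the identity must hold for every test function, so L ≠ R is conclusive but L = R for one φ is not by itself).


LHS = 1/5, RHS = 7/60. No, v is not the weak derivative of u.

u(x) = -x**3 - x**2 + 2, classical derivative u'(x) = -3*x**2 - 2*x.
φ(x) = x²(1−x), so φ'(x) = x*(2 - 3*x).
Note φ(0) = φ(1) = 0, so the boundary term u·φ vanishes.
LHS = ∫_0^1 u(x) φ'(x) dx = ∫_0^1 (3*x^5 + x^4 - 2*x^3 - 6*x^2 + 4*x) dx. Term by term:
  ∫_0^1 3*x^5 dx = 1/2;  ∫_0^1 x^4 dx = 1/5;  ∫_0^1 -2*x^3 dx = -1/2;
  ∫_0^1 -6*x^2 dx = -2;  ∫_0^1 4*x dx = 2.
Sum: 1/2 + 1/5 − 1/2 − 2 + 2 = 1/5.
So LHS = 1/5.
∫_0^1 v(x) φ(x) dx = ∫_0^1 (3*x^5 - x^4 - 3*x^3 + x^2) dx. Term by term:
  ∫_0^1 3*x^5 dx = 1/2;  ∫_0^1 -x^4 dx = -1/5;  ∫_0^1 -3*x^3 dx = -3/4;
  ∫_0^1 x^2 dx = 1/3.
Sum: 1/2 − 1/5 − 3/4 + 1/3 = -7/60.
So RHS = -∫_0^1 v(x) φ(x) dx = 7/60.
LHS − RHS = 1/12 ≠ 0, so the identity fails.
(For a valid weak derivative the identity must hold for EVERY test function, in particular this one. The failure shows v is NOT the weak derivative of u.)
Correct weak derivative would be u'(x) = -3*x**2 - 2*x.


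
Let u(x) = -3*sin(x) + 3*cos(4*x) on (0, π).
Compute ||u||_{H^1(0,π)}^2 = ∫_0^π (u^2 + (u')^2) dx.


||u||_{H^1(0,π)}^2 = 204/5 + 171*π/2

u'(x) = -12*sin(4*x) - 3*cos(x).
Expand u² and (u')² and integrate term by term on (0, π), using: for integers n ≥ 1, ∫_0^π sin²(nx) dx = ∫_0^π cos²(nx) dx = π/2; for n ≠ n', ∫_0^π sin(nx)sin(n'x) dx = ∫_0^π cos(nx)cos(n'x) dx = 0; and by product-to-sum, ∫_0^π sin(nx)cos(n'x) dx = ½∫_0^π [sin((n+n')x) + sin((n−n')x)] dx, which is 0 when n+n' is even and 2n/(n²−n'²) when n+n' is odd (it need not vanish on (0, π)).
  u² squared terms: (-3)²·∫sin(x)² dx = 9·π/2 = 9*π/2;  (3)²·∫cos(4x)² dx = 9·π/2 = 9*π/2.
  u² cross terms: 2·(-3)·(3)·∫sin(x)·cos(4x) dx = -18·(-2/15) = 12/5.
  So ∫_0^π u² dx = 9*π/2 + 9*π/2 + 12/5 = 12/5 + 9*π.
  (u')² squared terms: (-12)²·∫sin(4x)² dx = 144·π/2 = 72*π;  (-3)²·∫cos(x)² dx = 9·π/2 = 9*π/2.
  (u')² cross terms: 2·(-12)·(-3)·∫sin(4x)·cos(x) dx = 72·(8/15) = 192/5.
  So ∫_0^π (u')² dx = 72*π + 9*π/2 + 192/5 = 192/5 + 153*π/2.
||u||_{H^1}^2 = (12/5 + 9*π) + (192/5 + 153*π/2) = 204/5 + 171*π/2.


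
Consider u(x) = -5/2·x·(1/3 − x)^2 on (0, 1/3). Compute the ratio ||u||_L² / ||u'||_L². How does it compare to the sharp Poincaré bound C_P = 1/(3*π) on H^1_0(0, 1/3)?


||u||_L² / ||u'||_L² = sqrt(14)/42 < C_P = 1/(3*π).

u(x) = -5/2·x·(1/3 − x)^2, so u'(x) = -15*x^2/2 + 10*x/3 - 5/18.
u(x) = -5/2·x·(1/3 − x)^2 vanishes at x = 0 and x = 1/3, so u ∈ H^1_0(0, 1/3). Differentiate via the product rule and integrate the resulting polynomials term by term.
  ∫_0^1/3 u² dx = ∫_0^1/3 (25*x^6/4 - 25*x^5/3 + 25*x^4/6 - 25*x^3/27 + 25*x^2/324) dx. Term by term:
    ∫_0^1/3 25*x^6/4 dx = 25/61236;  ∫_0^1/3 -25*x^5/3 dx = -25/13122;  ∫_0^1/3 25*x^4/6 dx = 5/1458;
    ∫_0^1/3 -25*x^3/27 dx = -25/8748;  ∫_0^1/3 25*x^2/324 dx = 25/26244.
  Sum: 25/61236 − 25/13122 + 5/1458 − 25/8748 + 25/26244 = 5/183708.
  ∫_0^1/3 (u')² dx = ∫_0^1/3 (225*x^4/4 - 50*x^3 + 275*x^2/18 - 50*x/27 + 25/324) dx. Term by term:
    ∫_0^1/3 225*x^4/4 dx = 5/108;  ∫_0^1/3 -50*x^3 dx = -25/162;  ∫_0^1/3 275*x^2/18 dx = 275/1458;
    ∫_0^1/3 -50*x/27 dx = -25/243;  ∫_0^1/3 25/324 dx = 25/972.
  Sum: 5/108 − 25/162 + 275/1458 − 25/243 + 25/972 = 5/1458.
∫_0^1/3 u² dx = 5/183708, so ||u||_L² = sqrt(35)/1134.
∫_0^1/3 (u')² dx = 5/1458, so ||u'||_L² = sqrt(10)/54.
Ratio ||u||_L² / ||u'||_L² = sqrt(14)/42.
Sharp Poincaré constant on H^1_0(0, 1/3) is C_P = L/π = 1/(3*π), achieved by sin(3*π·x).
A polynomial bump cannot attain the sharp Poincaré constant (only the first sine eigenfunction does), so the ratio is strictly less than C_P, consistent with ||u||_L² ≤ C_P ||u'||_L².


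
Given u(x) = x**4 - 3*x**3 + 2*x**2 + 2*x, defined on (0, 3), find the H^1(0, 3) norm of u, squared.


||u||_{H^1}^2 = 18975/28

The H^1 norm (squared) on an interval (0, L) is
  ||u||_{H^1}^2 = ∫_0^L u(x)^2 dx + ∫_0^L u'(x)^2 dx.
Compute u'(x) = 4*x**3 - 9*x**2 + 4*x + 2.
Then u(x)^2 = x**8 - 6*x**7 + 13*x**6 - 8*x**5 - 8*x**4 + 8*x**3 + 4*x**2 and u'(x)^2 = 16*x**6 - 72*x**5 + 113*x**4 - 56*x**3 - 20*x**2 + 16*x + 4.
Integrate each monomial from 0 to 3 using ∫_0^3 c·x^n dx = c·3^(n+1)/(n+1):
  ∫_0^3 u(x)^2 dx = ∫_0^3 (x^8 - 6*x^7 + 13*x^6 - 8*x^5 - 8*x^4 + 8*x^3 + 4*x^2) dx. Term by term:
    ∫_0^3 x^8 dx = 2187;  ∫_0^3 -6*x^7 dx = -19683/4;  ∫_0^3 13*x^6 dx = 28431/7;
    ∫_0^3 -8*x^5 dx = -972;  ∫_0^3 -8*x^4 dx = -1944/5;  ∫_0^3 8*x^3 dx = 162;
    ∫_0^3 4*x^2 dx = 36.
  Sum: 2187 − 19683/4 + 28431/7 − 972 − 1944/5 + 162 + 36 = 23103/140.
  ∫_0^3 u'(x)^2 dx = ∫_0^3 (16*x^6 - 72*x^5 + 113*x^4 - 56*x^3 - 20*x^2 + 16*x + 4) dx. Term by term:
    ∫_0^3 16*x^6 dx = 34992/7;  ∫_0^3 -72*x^5 dx = -8748;  ∫_0^3 113*x^4 dx = 27459/5;
    ∫_0^3 -56*x^3 dx = -1134;  ∫_0^3 -20*x^2 dx = -180;  ∫_0^3 16*x dx = 72;
    ∫_0^3 4 dx = 12.
  Sum: 34992/7 − 8748 + 27459/5 − 1134 − 180 + 72 + 12 = 17943/35.
Adding: ||u||_{H^1}^2 = 23103/140 + 17943/35 = 18975/28.


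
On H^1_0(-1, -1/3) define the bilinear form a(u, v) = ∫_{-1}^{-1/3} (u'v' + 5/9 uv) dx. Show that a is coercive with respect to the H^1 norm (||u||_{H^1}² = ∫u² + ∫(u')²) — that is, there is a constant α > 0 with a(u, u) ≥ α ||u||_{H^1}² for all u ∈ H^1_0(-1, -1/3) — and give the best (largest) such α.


α = (20 + 81*π^2)/(9*(4 + 9*π^2))

Coercivity of a(·,·) on H^1_0(-1, -1/3) means a(u, u) ≥ α ||u||_{H^1}² for every u ∈ H^1_0.
The interval has length L = 2/3, and Poincaré/coercivity depend only on L. Here a(u, u) = ∫(u')² + (5/9)·∫u².
Here 0 < c = 5/9 < 1. The condition a(u,u) ≥ α||u||_{H^1}² reads (1−α)∫(u')² ≥ (α−c)∫u². Any admissible α is ≤ 1 (rapidly oscillating u have ∫u²/∫(u')² → 0), and α = 1 would force 0 ≥ (1−c)∫u², impossible since c < 1; so 1−α > 0. By the sharp Poincaré inequality on H^1_0 of an interval of length L, ∫(u')² ≥ (π/L)²∫u² with equality for the first sine mode sin(π(x−x₀)/L) (x₀ the left endpoint), so the inequality holds for all u iff (1−α)(π/L)² ≥ α − c, i.e. α ≤ ((π/L)² + c)/((π/L)² + 1) = (1 + c(L/π)²)/(1 + (L/π)²). With (π/L)² = 9*π^2/4 and c = 5/9, the largest admissible constant is α = ((π/L)² + c)/((π/L)² + 1).
Simplifying, α = (20 + 81*π^2)/(9*(4 + 9*π^2)).


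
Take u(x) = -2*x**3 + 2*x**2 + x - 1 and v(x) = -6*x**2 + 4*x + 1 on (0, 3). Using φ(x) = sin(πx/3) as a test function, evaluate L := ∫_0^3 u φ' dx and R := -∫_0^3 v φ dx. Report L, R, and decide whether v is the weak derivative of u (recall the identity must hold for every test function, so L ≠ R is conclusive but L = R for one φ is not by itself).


LHS = -648/π^3 + 120/π, RHS = -648/π^3 + 120/π. Yes, v = u' weakly.

u(x) = -2*x**3 + 2*x**2 + x - 1, classical derivative u'(x) = -6*x**2 + 4*x + 1.
φ(x) = sin(πx/3), so φ'(x) = π*cos(π*x/3)/3.
Note φ(0) = φ(3) = 0, so the boundary term u·φ vanishes.
LHS = ∫_0^3 u(x) φ'(x) dx = ∫_0^3 (-2*π*x^3*cos(π*x/3)/3 + 2*π*x^2*cos(π*x/3)/3 + π*x*cos(π*x/3)/3 - π*cos(π*x/3)/3) dx. Term by term:
  ∫_0^3 -π*cos(π*x/3)/3 dx = 0;  ∫_0^3 -2*π*x^3*cos(π*x/3)/3 dx = -648/π^3 + 162/π;  ∫_0^3 π*x*cos(π*x/3)/3 dx = -6/π;
  ∫_0^3 2*π*x^2*cos(π*x/3)/3 dx = -36/π.
Sum: 0 + -648/π^3 + 162/π − 6/π − 36/π = -648/π^3 + 120/π.
So LHS = -648/π^3 + 120/π.
∫_0^3 v(x) φ(x) dx = ∫_0^3 (-6*x^2*sin(π*x/3) + 4*x*sin(π*x/3) + sin(π*x/3)) dx. Term by term:
  ∫_0^3 -6*x^2*sin(π*x/3) dx = -162/π + 648/π^3;  ∫_0^3 4*x*sin(π*x/3) dx = 36/π;  ∫_0^3 sin(π*x/3) dx = 6/π.
Sum: -162/π + 648/π^3 + 36/π + 6/π = -120/π + 648/π^3.
So RHS = -∫_0^3 v(x) φ(x) dx = -648/π^3 + 120/π.
LHS = RHS, so the identity holds for this test φ.
Moreover u is smooth here and v(x) = u'(x) = -6*x**2 + 4*x + 1 pointwise, so the identity holds for every test function. Hence v is the weak derivative of u.


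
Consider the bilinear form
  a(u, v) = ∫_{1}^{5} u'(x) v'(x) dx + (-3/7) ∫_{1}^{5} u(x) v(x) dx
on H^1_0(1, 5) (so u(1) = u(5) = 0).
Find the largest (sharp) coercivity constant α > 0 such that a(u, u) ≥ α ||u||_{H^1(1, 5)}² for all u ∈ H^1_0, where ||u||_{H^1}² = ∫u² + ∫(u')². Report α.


α = (-48/7 + π^2)/(π^2 + 16)

Coercivity of a(·,·) on H^1_0(1, 5) means a(u, u) ≥ α ||u||_{H^1}² for every u ∈ H^1_0.
The interval has length L = 4, and Poincaré/coercivity depend only on L. Here a(u, u) = ∫(u')² + (-3/7)·∫u².
Here c = -3/7 < 0 with |c| < (π/L)² = π^2/16, so coercivity still holds. The condition a(u,u) ≥ α||u||_{H^1}² reads (1−α)∫(u')² ≥ (α−c)∫u². Any admissible α is ≤ 1 (rapidly oscillating u have ∫u²/∫(u')² → 0), and α = 1 would force 0 ≥ (1−c)∫u², impossible since c < 1; so 1−α > 0. By the sharp Poincaré inequality on H^1_0 of an interval of length L, ∫(u')² ≥ (π/L)²∫u² with equality for the first sine mode sin(π(x−x₀)/L) (x₀ the left endpoint), so the inequality holds for all u iff (1−α)(π/L)² ≥ α − c, i.e. α ≤ ((π/L)² + c)/((π/L)² + 1) = (1 + c(L/π)²)/(1 + (L/π)²). (Direct route, valid since c ≤ 0: Poincaré gives c∫u² ≥ c(L/π)²∫(u')², so a(u,u) ≥ (1 + c(L/π)²)∫(u')², while ||u||_{H^1}² ≤ (1 + (L/π)²)∫(u')²; dividing yields the same α.) With (π/L)² = π^2/16 and c = -3/7, the largest admissible constant is α = ((π/L)² + c)/((π/L)² + 1).
Simplifying, α = (-48/7 + π^2)/(π^2 + 16).


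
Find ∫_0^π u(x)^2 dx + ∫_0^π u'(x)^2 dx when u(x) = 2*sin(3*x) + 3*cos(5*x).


||u||_{H^1(0,π)}^2 = 137*π

u'(x) = -15*sin(5*x) + 6*cos(3*x).
Expand u² and (u')² and integrate term by term on (0, π), using: for integers n ≥ 1, ∫_0^π sin²(nx) dx = ∫_0^π cos²(nx) dx = π/2; for n ≠ n', ∫_0^π sin(nx)sin(n'x) dx = ∫_0^π cos(nx)cos(n'x) dx = 0; and by product-to-sum, ∫_0^π sin(nx)cos(n'x) dx = ½∫_0^π [sin((n+n')x) + sin((n−n')x)] dx, which is 0 when n+n' is even and 2n/(n²−n'²) when n+n' is odd (it need not vanish on (0, π)).
  u² squared terms: (2)²·∫sin(3x)² dx = 4·π/2 = 2*π;  (3)²·∫cos(5x)² dx = 9·π/2 = 9*π/2.
  u² cross terms: 2·(2)·(3)·∫sin(3x)·cos(5x) dx = 12·(0) = 0.
  So ∫_0^π u² dx = 2*π + 9*π/2 + 0 = 13*π/2.
  (u')² squared terms: (-15)²·∫sin(5x)² dx = 225·π/2 = 225*π/2;  (6)²·∫cos(3x)² dx = 36·π/2 = 18*π.
  (u')² cross terms: 2·(-15)·(6)·∫sin(5x)·cos(3x) dx = -180·(0) = 0.
  So ∫_0^π (u')² dx = 225*π/2 + 18*π + 0 = 261*π/2.
||u||_{H^1}^2 = (13*π/2) + (261*π/2) = 137*π.


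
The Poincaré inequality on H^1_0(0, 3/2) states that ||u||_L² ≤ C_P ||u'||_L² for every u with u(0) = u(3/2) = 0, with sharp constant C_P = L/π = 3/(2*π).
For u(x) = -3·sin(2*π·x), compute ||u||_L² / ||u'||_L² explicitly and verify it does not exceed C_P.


||u||_L² / ||u'||_L² = 1/(2*π) < C_P = 3/(2*π).

u(x) = -3·sin(2*π·x), so u'(x) = -6*π*cos(2*π*x).
Writing u(x) = A·sin(kπx/L) with A = -3 and k = 3, use ∫_0^L sin²(kπx/L) dx = L/2 and ∫_0^L cos²(kπx/L) dx = L/2.
u² = 9·sin²(2*π·x) and (u')² = 36*π^2·cos²(2*π·x), and each of sin², cos² integrates to L/2 = 3/4 over (0, 3/2).
∫_0^3/2 u² dx = 27/4, so ||u||_L² = 3*sqrt(3)/2.
∫_0^3/2 (u')² dx = 27*π^2, so ||u'||_L² = 3*sqrt(3)*π.
Ratio ||u||_L² / ||u'||_L² = 1/(2*π).
Sharp Poincaré constant on H^1_0(0, 3/2) is C_P = L/π = 3/(2*π), achieved by sin(2*π/3·x).
This is the k = 3 harmonic; the ratio L/(kπ) is strictly less than C_P = L/π, consistent with the sharp inequality ||u||_L² ≤ C_P ||u'||_L².


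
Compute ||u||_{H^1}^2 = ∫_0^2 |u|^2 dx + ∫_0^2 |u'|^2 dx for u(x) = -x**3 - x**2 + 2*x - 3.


||u||_{H^1}^2 = 13162/105

The H^1 norm (squared) on an interval (0, L) is
  ||u||_{H^1}^2 = ∫_0^L u(x)^2 dx + ∫_0^L u'(x)^2 dx.
Compute u'(x) = -3*x**2 - 2*x + 2.
Then u(x)^2 = x**6 + 2*x**5 - 3*x**4 + 2*x**3 + 10*x**2 - 12*x + 9 and u'(x)^2 = 9*x**4 + 12*x**3 - 8*x**2 - 8*x + 4.
Integrate each monomial from 0 to 2 using ∫_0^2 c·x^n dx = c·2^(n+1)/(n+1):
  ∫_0^2 u(x)^2 dx = ∫_0^2 (x^6 + 2*x^5 - 3*x^4 + 2*x^3 + 10*x^2 - 12*x + 9) dx. Term by term:
    ∫_0^2 x^6 dx = 128/7;  ∫_0^2 2*x^5 dx = 64/3;  ∫_0^2 -3*x^4 dx = -96/5;
    ∫_0^2 2*x^3 dx = 8;  ∫_0^2 10*x^2 dx = 80/3;  ∫_0^2 -12*x dx = -24;
    ∫_0^2 9 dx = 18.
  Sum: 128/7 + 64/3 − 96/5 + 8 + 80/3 − 24 + 18 = 1718/35.
  ∫_0^2 u'(x)^2 dx = ∫_0^2 (9*x^4 + 12*x^3 - 8*x^2 - 8*x + 4) dx. Term by term:
    ∫_0^2 9*x^4 dx = 288/5;  ∫_0^2 12*x^3 dx = 48;  ∫_0^2 -8*x^2 dx = -64/3;
    ∫_0^2 -8*x dx = -16;  ∫_0^2 4 dx = 8.
  Sum: 288/5 + 48 − 64/3 − 16 + 8 = 1144/15.
Adding: ||u||_{H^1}^2 = 1718/35 + 1144/15 = 13162/105.


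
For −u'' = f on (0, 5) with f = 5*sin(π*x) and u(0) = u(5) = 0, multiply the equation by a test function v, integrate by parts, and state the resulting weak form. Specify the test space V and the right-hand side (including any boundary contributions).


V = H^1_0(0, 5) (so v(0) = v(5) = 0); weak form: ∫_0^5 u'v' dx = ∫_0^5 (5*sin(π*x)) v dx for all v ∈ V.

Multiply both sides by a test function v and integrate from 0 to 5:
  ∫_0^5 −u''(x) v(x) dx = ∫_0^5 f(x) v(x) dx.
Integrate the LHS by parts once:
  ∫_0^5 −u'' v dx = −[u'(x) v(x)]_0^5 + ∫_0^5 u'(x) v'(x) dx.
Thus ∫_0^5 u'(x) v'(x) dx = ∫_0^5 f(x) v(x) dx + [u'(x) v(x)]_0^5.
Choose V so that boundary terms are either known or forced to vanish.
u is Dirichlet: u(0) = u(5) = 0. Let V = H^1_0(0, 5); then v(0) = v(5) = 0, and [u' v]_0^5 = 0.
Weak formulation: find u (satisfying any essential BC) such that ∫_0^5 u'(x) v'(x) dx = ∫_0^5 f v dx for all v ∈ V.
Substituting f(x) = 5*sin(π*x), the right-hand side is ∫_0^5 (5*sin(π*x)) v dx.
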